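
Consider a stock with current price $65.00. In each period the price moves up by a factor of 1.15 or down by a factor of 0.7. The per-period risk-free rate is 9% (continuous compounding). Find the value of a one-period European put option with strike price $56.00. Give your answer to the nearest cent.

Risk-neutral probability p = (e^0.09 − 0.7)/(1.15 − 0.7) = 0.3942/0.4500 = 0.8759
Terminal stock prices: S_u = 74.75, S_d = 45.5
Terminal payoffs (K − S): max(-18.75, 0) = 0, max(10.5, 0) = 10.5
Node 0 (S = 65): V_0 = e^(−0.09)·[0.8759·0.0000 + 0.1241·10.5000] = 1.1905

$1.19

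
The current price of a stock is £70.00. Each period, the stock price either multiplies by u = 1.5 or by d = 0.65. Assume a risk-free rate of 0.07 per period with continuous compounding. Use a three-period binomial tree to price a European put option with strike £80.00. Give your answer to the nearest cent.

Risk-neutral probability p = (e^0.07 − 0.65)/(1.5 − 0.65) = 0.4225/0.8500 = 0.4971
Terminal stock prices: S_uuu = 236.2, S_uud = 102.4, S_udd = 44.36, S_ddd = 19.22
Terminal payoffs (K − S): max(-156.2, 0) = 0, max(-22.38, 0) = 0, max(35.64, 0) = 35.64, max(60.78, 0) = 60.78
Node uu (S = 157.5): V_uu = e^(−0.07)·[0.4971·0.0000 + 0.5029·0.0000] = 0.0000
Node ud (S = 68.25): V_ud = e^(−0.07)·[0.4971·0.0000 + 0.5029·35.6375] = 16.7115
Node dd (S = 29.58): V_dd = e^(−0.07)·[0.4971·35.6375 + 0.5029·60.7763] = 45.0165
Node u (S = 105): V_u = e^(−0.07)·[0.4971·0.0000 + 0.5029·16.7115] = 7.8365
Node d (S = 45.5): V_d = e^(−0.07)·[0.4971·16.7115 + 0.5029·45.0165] = 28.8548
Node 0 (S = 70): V_0 = e^(−0.07)·[0.4971·7.8365 + 0.5029·28.8548] = 17.1628

£17.16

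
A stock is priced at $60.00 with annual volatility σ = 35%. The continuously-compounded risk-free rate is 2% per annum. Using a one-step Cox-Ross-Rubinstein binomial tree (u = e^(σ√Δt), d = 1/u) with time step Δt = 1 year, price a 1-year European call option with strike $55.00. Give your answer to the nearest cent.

CRR parameters: u = e^(σ√Δt) = e^(0.35·√1) = 1.4191, d = 1/u = 0.7047
Per-period rate: rΔt = 0.02·1 = 0.02, so R = e^0.02 = 1.0202
Risk-neutral probability p = (e^0.02 − 0.7047)/(1.4191 − 0.7047) = 0.3155/0.7144 = 0.4417
Terminal stock prices: S_u = 85.14, S_d = 42.28
Terminal payoffs (S − K): max(30.14, 0) = 30.14, max(-12.72, 0) = 0
Node 0 (S = 60): V_0 = e^(−0.02)·[0.4417·30.1441 + 0.5583·0.0000] = 13.0498

$13.05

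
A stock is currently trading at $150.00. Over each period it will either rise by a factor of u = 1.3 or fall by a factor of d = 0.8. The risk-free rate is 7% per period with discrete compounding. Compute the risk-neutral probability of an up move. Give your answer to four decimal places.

p = 0.5400

Risk-neutral probability p = (1 + 0.07 − 0.8)/(1.3 − 0.8) = 0.2700/0.5000 = 0.5400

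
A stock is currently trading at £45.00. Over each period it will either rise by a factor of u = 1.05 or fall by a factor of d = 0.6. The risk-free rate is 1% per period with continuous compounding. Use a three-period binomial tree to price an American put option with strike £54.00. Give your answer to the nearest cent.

Risk-neutral probability p = (e^0.01 − 0.6)/(1.05 − 0.6) = 0.4101/0.4500 = 0.9112
Terminal stock prices: S_uuu = 52.09, S_uud = 29.77, S_udd = 17.01, S_ddd = 9.72
Terminal payoffs (K − S): max(1.907, 0) = 1.907, max(24.23, 0) = 24.23, max(36.99, 0) = 36.99, max(44.28, 0) = 44.28
Node uu (S = 49.61): continuation = e^(−0.01)·[0.9112·1.9069 + 0.0888·24.2325] = 3.8502; exercise value = 4.3875 > continuation, so V_uu = 4.3875 (exercise)
Node ud (S = 28.35): continuation = e^(−0.01)·[0.9112·24.2325 + 0.0888·36.9900] = 25.1127; exercise value = 25.6500 > continuation, so V_ud = 25.6500 (exercise)
Node dd (S = 16.2): continuation = e^(−0.01)·[0.9112·36.9900 + 0.0888·44.2800] = 37.2627; exercise value = 37.8000 > continuation, so V_dd = 37.8000 (exercise)
Node u (S = 47.25): continuation = e^(−0.01)·[0.9112·4.3875 + 0.0888·25.6500] = 6.2127; exercise value = 6.7500 > continuation, so V_u = 6.7500 (exercise)
Node d (S = 27): continuation = e^(−0.01)·[0.9112·25.6500 + 0.0888·37.8000] = 26.4627; exercise value = 27.0000 > continuation, so V_d = 27.0000 (exercise)
Node 0 (S = 45): continuation = e^(−0.01)·[0.9112·6.7500 + 0.0888·27.0000] = 8.4627; exercise value = 9.0000 > continuation, so V_0 = 9.0000 (exercise)

£9.00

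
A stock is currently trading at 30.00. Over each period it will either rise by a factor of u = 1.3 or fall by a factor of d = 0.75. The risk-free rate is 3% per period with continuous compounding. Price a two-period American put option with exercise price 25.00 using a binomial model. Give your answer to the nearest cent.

Risk-neutral probability p = (e^0.03 − 0.75)/(1.3 − 0.75) = 0.2805/0.5500 = 0.5099
Terminal stock prices: S_uu = 50.7, S_ud = 29.25, S_dd = 16.88
Terminal payoffs (K − S): max(-25.7, 0) = 0, max(-4.25, 0) = 0, max(8.125, 0) = 8.125
Node u (S = 39): continuation = e^(−0.03)·[0.5099·0.0000 + 0.4901·0.0000] = 0.0000; exercise value = 0.0000 ≤ continuation, so V_u = 0.0000
Node d (S = 22.5): continuation = e^(−0.03)·[0.5099·0.0000 + 0.4901·8.1250] = 3.8642; exercise value = 2.5000 ≤ continuation, so V_d = 3.8642
Node 0 (S = 30): continuation = e^(−0.03)·[0.5099·0.0000 + 0.4901·3.8642] = 1.8378; exercise value = 0.0000 ≤ continuation, so V_0 = 1.8378

1.84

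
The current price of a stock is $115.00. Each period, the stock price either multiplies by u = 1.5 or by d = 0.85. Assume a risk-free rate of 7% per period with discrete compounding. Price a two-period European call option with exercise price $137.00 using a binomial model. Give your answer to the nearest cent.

$15.95

Risk-neutral probability p = (1 + 0.07 − 0.85)/(1.5 − 0.85) = 0.2200/0.6500 = 0.3385
Terminal stock prices: S_uu = 258.8, S_ud = 146.6, S_dd = 83.09
Terminal payoffs (S − K): max(121.8, 0) = 121.8, max(9.625, 0) = 9.625, max(-53.91, 0) = 0
Node u (S = 172.5): V_u = 1/1.07·[0.3385·121.7500 + 0.6615·9.6250] = 44.4626
Node d (S = 97.75): V_d = 1/1.07·[0.3385·9.6250 + 0.6615·0.0000] = 3.0446
Node 0 (S = 115): V_0 = 1/1.07·[0.3385·44.4626 + 0.6615·3.0446] = 15.9467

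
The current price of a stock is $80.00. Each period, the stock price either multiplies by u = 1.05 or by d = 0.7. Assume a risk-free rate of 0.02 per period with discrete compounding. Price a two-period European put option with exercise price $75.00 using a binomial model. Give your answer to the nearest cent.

Risk-neutral probability p = (1 + 0.02 − 0.7)/(1.05 − 0.7) = 0.3200/0.3500 = 0.9143
Terminal stock prices: S_uu = 88.2, S_ud = 58.8, S_dd = 39.2
Terminal payoffs (K − S): max(-13.2, 0) = 0, max(16.2, 0) = 16.2, max(35.8, 0) = 35.8
Node u (S = 84): V_u = 1/1.02·[0.9143·0.0000 + 0.0857·16.2000] = 1.3613
Node d (S = 56): V_d = 1/1.02·[0.9143·16.2000 + 0.0857·35.8000] = 17.5294
Node 0 (S = 80): V_0 = 1/1.02·[0.9143·1.3613 + 0.0857·17.5294] = 2.6933

$2.69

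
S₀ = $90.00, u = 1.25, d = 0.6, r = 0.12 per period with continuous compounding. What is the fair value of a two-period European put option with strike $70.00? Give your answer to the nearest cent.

$1.65

Risk-neutral probability p = (e^0.12 − 0.6)/(1.25 − 0.6) = 0.5275/0.6500 = 0.8115
Terminal stock prices: S_uu = 140.6, S_ud = 67.5, S_dd = 32.4
Terminal payoffs (K − S): max(-70.62, 0) = 0, max(2.5, 0) = 2.5, max(37.6, 0) = 37.6
Node u (S = 112.5): V_u = e^(−0.12)·[0.8115·0.0000 + 0.1885·2.5000] = 0.4179
Node d (S = 54): V_d = e^(−0.12)·[0.8115·2.5000 + 0.1885·37.6000] = 8.0844
Node 0 (S = 90): V_0 = e^(−0.12)·[0.8115·0.4179 + 0.1885·8.0844] = 1.6521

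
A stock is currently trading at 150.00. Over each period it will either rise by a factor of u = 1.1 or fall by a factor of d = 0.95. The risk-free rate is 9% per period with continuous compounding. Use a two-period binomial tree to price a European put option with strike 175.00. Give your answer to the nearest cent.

Risk-neutral probability p = (e^0.09 − 0.95)/(1.1 − 0.95) = 0.1442/0.1500 = 0.9612
Terminal stock prices: S_uu = 181.5, S_ud = 156.8, S_dd = 135.4
Terminal payoffs (K − S): max(-6.5, 0) = 0, max(18.25, 0) = 18.25, max(39.62, 0) = 39.62
Node u (S = 165): V_u = e^(−0.09)·[0.9612·0.0000 + 0.0388·18.2500] = 0.6478
Node d (S = 142.5): V_d = e^(−0.09)·[0.9612·18.2500 + 0.0388·39.6250] = 17.4380
Node 0 (S = 150): V_0 = e^(−0.09)·[0.9612·0.6478 + 0.0388·17.4380] = 1.1880

1.19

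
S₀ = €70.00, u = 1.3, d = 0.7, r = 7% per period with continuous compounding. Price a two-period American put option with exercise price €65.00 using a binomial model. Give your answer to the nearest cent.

€5.92

Risk-neutral probability p = (e^0.07 − 0.7)/(1.3 − 0.7) = 0.3725/0.6000 = 0.6208
Terminal stock prices: S_uu = 118.3, S_ud = 63.7, S_dd = 34.3
Terminal payoffs (K − S): max(-53.3, 0) = 0, max(1.3, 0) = 1.3, max(30.7, 0) = 30.7
Node u (S = 91): continuation = e^(−0.07)·[0.6208·0.0000 + 0.3792·1.3000] = 0.4596; exercise value = 0.0000 ≤ continuation, so V_u = 0.4596
Node d (S = 49): continuation = e^(−0.07)·[0.6208·1.3000 + 0.3792·30.7000] = 11.6056; exercise value = 16.0000 > continuation, so V_d = 16.0000 (exercise)
Node 0 (S = 70): continuation = e^(−0.07)·[0.6208·0.4596 + 0.3792·16.0000] = 5.9224; exercise value = 0.0000 ≤ continuation, so V_0 = 5.9224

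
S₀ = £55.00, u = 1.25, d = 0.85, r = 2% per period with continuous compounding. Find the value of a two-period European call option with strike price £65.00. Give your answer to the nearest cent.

£3.64

Risk-neutral probability p = (e^0.02 − 0.85)/(1.25 − 0.85) = 0.1702/0.4000 = 0.4255
Terminal stock prices: S_uu = 85.94, S_ud = 58.44, S_dd = 39.74
Terminal payoffs (S − K): max(20.94, 0) = 20.94, max(-6.562, 0) = 0, max(-25.26, 0) = 0
Node u (S = 68.75): V_u = e^(−0.02)·[0.4255·20.9375 + 0.5745·0.0000] = 8.7326
Node d (S = 46.75): V_d = e^(−0.02)·[0.4255·0.0000 + 0.5745·0.0000] = 0.0000
Node 0 (S = 55): V_0 = e^(−0.02)·[0.4255·8.7326 + 0.5745·0.0000] = 3.6422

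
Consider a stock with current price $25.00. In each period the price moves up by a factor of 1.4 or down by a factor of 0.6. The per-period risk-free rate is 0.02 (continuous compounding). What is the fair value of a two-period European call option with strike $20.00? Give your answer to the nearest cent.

Risk-neutral probability p = (e^0.02 − 0.6)/(1.4 − 0.6) = 0.4202/0.8000 = 0.5253
Terminal stock prices: S_uu = 49, S_ud = 21, S_dd = 9
Terminal payoffs (S − K): max(29, 0) = 29, max(1, 0) = 1, max(-11, 0) = 0
Node u (S = 35): V_u = e^(−0.02)·[0.5253·29.0000 + 0.4747·1.0000] = 15.3960
Node d (S = 15): V_d = e^(−0.02)·[0.5253·1.0000 + 0.4747·0.0000] = 0.5149
Node 0 (S = 25): V_0 = e^(−0.02)·[0.5253·15.3960 + 0.4747·0.5149] = 8.1662

$8.17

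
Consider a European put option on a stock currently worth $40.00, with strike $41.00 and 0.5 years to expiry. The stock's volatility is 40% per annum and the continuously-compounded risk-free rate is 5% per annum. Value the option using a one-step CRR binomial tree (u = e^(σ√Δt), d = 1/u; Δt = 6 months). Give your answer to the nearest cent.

CRR parameters: u = e^(σ√Δt) = e^(0.4·√0.5) = 1.3269, d = 1/u = 0.7536
Per-period rate: rΔt = 0.05·0.5 = 0.025, so R = e^0.025 = 1.0253
Risk-neutral probability p = (e^0.025 − 0.7536)/(1.3269 − 0.7536) = 0.2717/0.5733 = 0.4739
Terminal stock prices: S_u = 53.08, S_d = 30.15
Terminal payoffs (K − S): max(-12.08, 0) = 0, max(10.85, 0) = 10.85
Node 0 (S = 40): V_0 = e^(−0.025)·[0.4739·0.0000 + 0.5261·10.8545] = 5.5694

$5.57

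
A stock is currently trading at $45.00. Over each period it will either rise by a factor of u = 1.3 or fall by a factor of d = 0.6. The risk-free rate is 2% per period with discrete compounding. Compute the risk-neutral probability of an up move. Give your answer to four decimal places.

Risk-neutral probability p = (1 + 0.02 − 0.6)/(1.3 − 0.6) = 0.4200/0.7000 = 0.6000

p = 0.6000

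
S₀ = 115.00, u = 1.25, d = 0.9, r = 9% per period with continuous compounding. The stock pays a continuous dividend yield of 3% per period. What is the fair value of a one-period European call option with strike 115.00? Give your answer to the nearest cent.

Per-period risk-free factor R = e^0.09 = 1.0942; dividend-adjusted growth = e^(0.09−0.03) = 1.0618.
Risk-neutral probability p = (1.0618 − 0.9)/(1.25 − 0.9) = 0.1618/0.3500 = 0.4624
Terminal stock prices: S_u = 143.8, S_d = 103.5
Terminal payoffs (S − K): max(28.75, 0) = 28.75, max(-11.5, 0) = 0
Node 0 (S = 115): V_0 = e^(−0.09)·[0.4624·28.7500 + 0.5376·0.0000] = 12.1495

12.15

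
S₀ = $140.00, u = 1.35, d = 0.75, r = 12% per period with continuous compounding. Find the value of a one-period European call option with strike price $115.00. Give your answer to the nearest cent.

Risk-neutral probability p = (e^0.12 − 0.75)/(1.35 − 0.75) = 0.3775/0.6000 = 0.6292
Terminal stock prices: S_u = 189, S_d = 105
Terminal payoffs (S − K): max(74, 0) = 74, max(-10, 0) = 0
Node 0 (S = 140): V_0 = e^(−0.12)·[0.6292·74.0000 + 0.3708·0.0000] = 41.2932

$41.29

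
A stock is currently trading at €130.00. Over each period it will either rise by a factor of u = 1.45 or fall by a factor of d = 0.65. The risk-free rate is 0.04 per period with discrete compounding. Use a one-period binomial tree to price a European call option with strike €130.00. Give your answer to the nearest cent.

€27.42

Risk-neutral probability p = (1 + 0.04 − 0.65)/(1.45 − 0.65) = 0.3900/0.8000 = 0.4875
Terminal stock prices: S_u = 188.5, S_d = 84.5
Terminal payoffs (S − K): max(58.5, 0) = 58.5, max(-45.5, 0) = 0
Node 0 (S = 130): V_0 = 1/1.04·[0.4875·58.5000 + 0.5125·0.0000] = 27.4219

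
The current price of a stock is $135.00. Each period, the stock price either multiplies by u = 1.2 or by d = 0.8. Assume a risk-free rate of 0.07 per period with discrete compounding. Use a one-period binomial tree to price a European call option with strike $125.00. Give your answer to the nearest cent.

Risk-neutral probability p = (1 + 0.07 − 0.8)/(1.2 − 0.8) = 0.2700/0.4000 = 0.6750
Terminal stock prices: S_u = 162, S_d = 108
Terminal payoffs (S − K): max(37, 0) = 37, max(-17, 0) = 0
Node 0 (S = 135): V_0 = 1/1.07·[0.6750·37.0000 + 0.3250·0.0000] = 23.3411

$23.34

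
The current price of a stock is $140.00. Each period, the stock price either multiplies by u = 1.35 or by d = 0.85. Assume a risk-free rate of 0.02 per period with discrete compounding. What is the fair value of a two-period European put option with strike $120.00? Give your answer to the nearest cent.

Risk-neutral probability p = (1 + 0.02 − 0.85)/(1.35 − 0.85) = 0.1700/0.5000 = 0.3400
Terminal stock prices: S_uu = 255.2, S_ud = 160.7, S_dd = 101.1
Terminal payoffs (K − S): max(-135.2, 0) = 0, max(-40.65, 0) = 0, max(18.85, 0) = 18.85
Node u (S = 189): V_u = 1/1.02·[0.3400·0.0000 + 0.6600·0.0000] = 0.0000
Node d (S = 119): V_d = 1/1.02·[0.3400·0.0000 + 0.6600·18.8500] = 12.1971
Node 0 (S = 140): V_0 = 1/1.02·[0.3400·0.0000 + 0.6600·12.1971] = 7.8922

$7.89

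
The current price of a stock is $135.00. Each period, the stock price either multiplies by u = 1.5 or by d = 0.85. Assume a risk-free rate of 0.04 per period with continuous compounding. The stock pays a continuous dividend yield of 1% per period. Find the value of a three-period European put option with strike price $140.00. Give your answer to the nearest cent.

$19.09

Per-period risk-free factor R = e^0.04 = 1.0408; dividend-adjusted growth = e^(0.04−0.01) = 1.0305.
Risk-neutral probability p = (1.0305 − 0.85)/(1.5 − 0.85) = 0.1805/0.6500 = 0.2776
Terminal stock prices: S_uuu = 455.6, S_uud = 258.2, S_udd = 146.3, S_ddd = 82.91
Terminal payoffs (K − S): max(-315.6, 0) = 0, max(-118.2, 0) = 0, max(-6.306, 0) = 0, max(57.09, 0) = 57.09
Node uu (S = 303.8): V_uu = e^(−0.04)·[0.2776·0.0000 + 0.7224·0.0000] = 0.0000
Node ud (S = 172.1): V_ud = e^(−0.04)·[0.2776·0.0000 + 0.7224·0.0000] = 0.0000
Node dd (S = 97.54): V_dd = e^(−0.04)·[0.2776·0.0000 + 0.7224·57.0931] = 39.6256
Node u (S = 202.5): V_u = e^(−0.04)·[0.2776·0.0000 + 0.7224·0.0000] = 0.0000
Node d (S = 114.8): V_d = e^(−0.04)·[0.2776·0.0000 + 0.7224·39.6256] = 27.5023
Node 0 (S = 135): V_0 = e^(−0.04)·[0.2776·0.0000 + 0.7224·27.5023] = 19.0880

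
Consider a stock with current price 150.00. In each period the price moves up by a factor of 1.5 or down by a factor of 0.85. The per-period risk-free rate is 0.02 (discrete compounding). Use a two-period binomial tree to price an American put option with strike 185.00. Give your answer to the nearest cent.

Risk-neutral probability p = (1 + 0.02 − 0.85)/(1.5 − 0.85) = 0.1700/0.6500 = 0.2615
Terminal stock prices: S_uu = 337.5, S_ud = 191.2, S_dd = 108.4
Terminal payoffs (K − S): max(-152.5, 0) = 0, max(-6.25, 0) = 0, max(76.63, 0) = 76.63
Node u (S = 225): continuation = 1/1.02·[0.2615·0.0000 + 0.7385·0.0000] = 0.0000; exercise value = 0.0000 ≤ continuation, so V_u = 0.0000
Node d (S = 127.5): continuation = 1/1.02·[0.2615·0.0000 + 0.7385·76.6250] = 55.4751; exercise value = 57.5000 > continuation, so V_d = 57.5000 (exercise)
Node 0 (S = 150): continuation = 1/1.02·[0.2615·0.0000 + 0.7385·57.5000] = 41.6290; exercise value = 35.0000 ≤ continuation, so V_0 = 41.6290

41.63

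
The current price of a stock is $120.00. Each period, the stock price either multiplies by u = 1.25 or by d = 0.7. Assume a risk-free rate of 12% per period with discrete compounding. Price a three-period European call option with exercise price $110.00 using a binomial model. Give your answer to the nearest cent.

$45.68

Risk-neutral probability p = (1 + 0.12 − 0.7)/(1.25 − 0.7) = 0.4200/0.5500 = 0.7636
Terminal stock prices: S_uuu = 234.4, S_uud = 131.2, S_udd = 73.5, S_ddd = 41.16
Terminal payoffs (S − K): max(124.4, 0) = 124.4, max(21.25, 0) = 21.25, max(-36.5, 0) = 0, max(-68.84, 0) = 0
Node uu (S = 187.5): V_uu = 1/1.12·[0.7636·124.3750 + 0.2364·21.2500] = 89.2857
Node ud (S = 105): V_ud = 1/1.12·[0.7636·21.2500 + 0.2364·0.0000] = 14.4886
Node dd (S = 58.8): V_dd = 1/1.12·[0.7636·0.0000 + 0.2364·0.0000] = 0.0000
Node u (S = 150): V_u = 1/1.12·[0.7636·89.2857 + 0.2364·14.4886] = 63.9343
Node d (S = 84): V_d = 1/1.12·[0.7636·14.4886 + 0.2364·0.0000] = 9.8786
Node 0 (S = 120): V_0 = 1/1.12·[0.7636·63.9343 + 0.2364·9.8786] = 45.6763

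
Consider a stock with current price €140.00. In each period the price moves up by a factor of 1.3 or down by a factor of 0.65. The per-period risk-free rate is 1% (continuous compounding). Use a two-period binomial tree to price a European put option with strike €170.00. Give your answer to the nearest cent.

Risk-neutral probability p = (e^0.01 − 0.65)/(1.3 − 0.65) = 0.3601/0.6500 = 0.5539
Terminal stock prices: S_uu = 236.6, S_ud = 118.3, S_dd = 59.15
Terminal payoffs (K − S): max(-66.6, 0) = 0, max(51.7, 0) = 51.7, max(110.8, 0) = 110.8
Node u (S = 182): V_u = e^(−0.01)·[0.5539·0.0000 + 0.4461·51.7000] = 22.8327
Node d (S = 91): V_d = e^(−0.01)·[0.5539·51.7000 + 0.4461·110.8500] = 77.3085
Node 0 (S = 140): V_0 = e^(−0.01)·[0.5539·22.8327 + 0.4461·77.3085] = 46.6641

€46.66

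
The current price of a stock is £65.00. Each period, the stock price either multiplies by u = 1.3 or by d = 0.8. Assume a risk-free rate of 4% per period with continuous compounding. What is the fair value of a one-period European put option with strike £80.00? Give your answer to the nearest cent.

£13.95

Risk-neutral probability p = (e^0.04 − 0.8)/(1.3 − 0.8) = 0.2408/0.5000 = 0.4816
Terminal stock prices: S_u = 84.5, S_d = 52
Terminal payoffs (K − S): max(-4.5, 0) = 0, max(28, 0) = 28
Node 0 (S = 65): V_0 = e^(−0.04)·[0.4816·0.0000 + 0.5184·28.0000] = 13.9455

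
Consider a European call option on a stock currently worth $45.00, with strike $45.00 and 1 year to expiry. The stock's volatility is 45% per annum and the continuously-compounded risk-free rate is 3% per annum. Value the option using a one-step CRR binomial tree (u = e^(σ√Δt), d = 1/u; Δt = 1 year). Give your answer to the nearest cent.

$10.48

CRR parameters: u = e^(σ√Δt) = e^(0.45·√1) = 1.5683, d = 1/u = 0.6376
Per-period rate: rΔt = 0.03·1 = 0.03, so R = e^0.03 = 1.0305
Risk-neutral probability p = (e^0.03 − 0.6376)/(1.5683 − 0.6376) = 0.3928/0.9307 = 0.4221
Terminal stock prices: S_u = 70.57, S_d = 28.69
Terminal payoffs (S − K): max(25.57, 0) = 25.57, max(-16.31, 0) = 0
Node 0 (S = 45): V_0 = e^(−0.03)·[0.4221·25.5740 + 0.5779·0.0000] = 10.4754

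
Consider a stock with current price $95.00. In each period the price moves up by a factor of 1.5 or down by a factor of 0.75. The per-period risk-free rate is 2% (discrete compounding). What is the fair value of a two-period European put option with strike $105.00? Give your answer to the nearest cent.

$20.30

Risk-neutral probability p = (1 + 0.02 − 0.75)/(1.5 − 0.75) = 0.2700/0.7500 = 0.3600
Terminal stock prices: S_uu = 213.8, S_ud = 106.9, S_dd = 53.44
Terminal payoffs (K − S): max(-108.8, 0) = 0, max(-1.875, 0) = 0, max(51.56, 0) = 51.56
Node u (S = 142.5): V_u = 1/1.02·[0.3600·0.0000 + 0.6400·0.0000] = 0.0000
Node d (S = 71.25): V_d = 1/1.02·[0.3600·0.0000 + 0.6400·51.5625] = 32.3529
Node 0 (S = 95): V_0 = 1/1.02·[0.3600·0.0000 + 0.6400·32.3529] = 20.2999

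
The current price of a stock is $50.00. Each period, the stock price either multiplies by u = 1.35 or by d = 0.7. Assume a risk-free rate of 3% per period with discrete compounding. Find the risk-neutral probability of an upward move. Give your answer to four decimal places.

p = 0.5077

Risk-neutral probability p = (1 + 0.03 − 0.7)/(1.35 − 0.7) = 0.3300/0.6500 = 0.5077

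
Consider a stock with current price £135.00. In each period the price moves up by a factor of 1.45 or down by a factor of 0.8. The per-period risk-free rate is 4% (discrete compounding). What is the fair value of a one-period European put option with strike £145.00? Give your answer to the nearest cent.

Risk-neutral probability p = (1 + 0.04 − 0.8)/(1.45 − 0.8) = 0.2400/0.6500 = 0.3692
Terminal stock prices: S_u = 195.8, S_d = 108
Terminal payoffs (K − S): max(-50.75, 0) = 0, max(37, 0) = 37
Node 0 (S = 135): V_0 = 1/1.04·[0.3692·0.0000 + 0.6308·37.0000] = 22.4408

£22.44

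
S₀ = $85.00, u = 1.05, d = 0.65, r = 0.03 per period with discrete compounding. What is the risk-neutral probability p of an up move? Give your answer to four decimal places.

Risk-neutral probability p = (1 + 0.03 − 0.65)/(1.05 − 0.65) = 0.3800/0.4000 = 0.9500

p = 0.9500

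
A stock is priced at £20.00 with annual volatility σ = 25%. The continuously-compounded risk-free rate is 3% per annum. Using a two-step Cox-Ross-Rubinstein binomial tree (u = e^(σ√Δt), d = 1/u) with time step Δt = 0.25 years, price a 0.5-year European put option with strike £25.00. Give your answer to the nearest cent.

£4.79

CRR parameters: u = e^(σ√Δt) = e^(0.25·√0.25) = 1.1331, d = 1/u = 0.8825
Per-period rate: rΔt = 0.03·0.25 = 0.0075, so R = e^0.0075 = 1.0075
Risk-neutral probability p = (e^0.0075 − 0.8825)/(1.1331 − 0.8825) = 0.1250/0.2507 = 0.4988
Terminal stock prices: S_uu = 25.68, S_ud = 20, S_dd = 15.58
Terminal payoffs (K − S): max(-0.6805, 0) = 0, max(5, 0) = 5, max(9.424, 0) = 9.424
Node u (S = 22.66): V_u = e^(−0.0075)·[0.4988·0.0000 + 0.5012·5.0000] = 2.4872
Node d (S = 17.65): V_d = e^(−0.0075)·[0.4988·5.0000 + 0.5012·9.4240] = 7.1633
Node 0 (S = 20): V_0 = e^(−0.0075)·[0.4988·2.4872 + 0.5012·7.1633] = 4.7946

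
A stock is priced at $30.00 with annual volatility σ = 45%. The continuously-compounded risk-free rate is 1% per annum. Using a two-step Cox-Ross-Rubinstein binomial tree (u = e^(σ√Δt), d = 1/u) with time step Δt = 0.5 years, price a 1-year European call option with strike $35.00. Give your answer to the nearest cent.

$3.95

CRR parameters: u = e^(σ√Δt) = e^(0.45·√0.5) = 1.3746, d = 1/u = 0.7275
Per-period rate: rΔt = 0.01·0.5 = 0.005, so R = e^0.005 = 1.0050
Risk-neutral probability p = (e^0.005 − 0.7275)/(1.3746 − 0.7275) = 0.2776/0.6472 = 0.4289
Terminal stock prices: S_uu = 56.69, S_ud = 30, S_dd = 15.88
Terminal payoffs (S − K): max(21.69, 0) = 21.69, max(-5, 0) = 0, max(-19.12, 0) = 0
Node u (S = 41.24): V_u = e^(−0.005)·[0.4289·21.6898 + 0.5711·0.0000] = 9.2555
Node d (S = 21.82): V_d = e^(−0.005)·[0.4289·0.0000 + 0.5711·0.0000] = 0.0000
Node 0 (S = 30): V_0 = e^(−0.005)·[0.4289·9.2555 + 0.5711·0.0000] = 3.9495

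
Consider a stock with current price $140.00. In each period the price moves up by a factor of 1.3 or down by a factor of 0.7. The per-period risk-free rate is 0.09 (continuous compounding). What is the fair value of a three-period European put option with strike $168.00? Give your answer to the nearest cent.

Risk-neutral probability p = (e^0.09 − 0.7)/(1.3 − 0.7) = 0.3942/0.6000 = 0.6570
Terminal stock prices: S_uuu = 307.6, S_uud = 165.6, S_udd = 89.18, S_ddd = 48.02
Terminal payoffs (K − S): max(-139.6, 0) = 0, max(2.38, 0) = 2.38, max(78.82, 0) = 78.82, max(120, 0) = 120
Node uu (S = 236.6): V_uu = e^(−0.09)·[0.6570·0.0000 + 0.3430·2.3800] = 0.7462
Node ud (S = 127.4): V_ud = e^(−0.09)·[0.6570·2.3800 + 0.3430·78.8200] = 26.1404
Node dd (S = 68.6): V_dd = e^(−0.09)·[0.6570·78.8200 + 0.3430·119.9800] = 84.9404
Node u (S = 182): V_u = e^(−0.09)·[0.6570·0.7462 + 0.3430·26.1404] = 8.6435
Node d (S = 98): V_d = e^(−0.09)·[0.6570·26.1404 + 0.3430·84.9404] = 42.3254
Node 0 (S = 140): V_0 = e^(−0.09)·[0.6570·8.6435 + 0.3430·42.3254] = 18.4594

$18.46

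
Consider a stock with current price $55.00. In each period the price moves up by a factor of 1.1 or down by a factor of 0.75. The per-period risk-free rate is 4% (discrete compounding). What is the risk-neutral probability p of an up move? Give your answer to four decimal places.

Risk-neutral probability p = (1 + 0.04 − 0.75)/(1.1 − 0.75) = 0.2900/0.3500 = 0.8286

p = 0.8286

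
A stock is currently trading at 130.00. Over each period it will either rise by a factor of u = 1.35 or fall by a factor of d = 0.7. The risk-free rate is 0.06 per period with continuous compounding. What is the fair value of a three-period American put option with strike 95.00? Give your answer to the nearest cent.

7.10

Risk-neutral probability p = (e^0.06 − 0.7)/(1.35 − 0.7) = 0.3618/0.6500 = 0.5567
Terminal stock prices: S_uuu = 319.8, S_uud = 165.8, S_udd = 85.99, S_ddd = 44.59
Terminal payoffs (K − S): max(-224.8, 0) = 0, max(-70.85, 0) = 0, max(9.005, 0) = 9.005, max(50.41, 0) = 50.41
Node uu (S = 236.9): continuation = e^(−0.06)·[0.5567·0.0000 + 0.4433·0.0000] = 0.0000; exercise value = 0.0000 ≤ continuation, so V_uu = 0.0000
Node ud (S = 122.8): continuation = e^(−0.06)·[0.5567·0.0000 + 0.4433·9.0050] = 3.7597; exercise value = 0.0000 ≤ continuation, so V_ud = 3.7597
Node dd (S = 63.7): continuation = e^(−0.06)·[0.5567·9.0050 + 0.4433·50.4100] = 25.7676; exercise value = 31.3000 > continuation, so V_dd = 31.3000 (exercise)
Node u (S = 175.5): continuation = e^(−0.06)·[0.5567·0.0000 + 0.4433·3.7597] = 1.5697; exercise value = 0.0000 ≤ continuation, so V_u = 1.5697
Node d (S = 91): continuation = e^(−0.06)·[0.5567·3.7597 + 0.4433·31.3000] = 15.0391; exercise value = 4.0000 ≤ continuation, so V_d = 15.0391
Node 0 (S = 130): continuation = e^(−0.06)·[0.5567·1.5697 + 0.4433·15.0391] = 7.1019; exercise value = 0.0000 ≤ continuation, so V_0 = 7.1019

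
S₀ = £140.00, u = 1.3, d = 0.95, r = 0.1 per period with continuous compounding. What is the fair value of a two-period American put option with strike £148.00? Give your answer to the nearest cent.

Risk-neutral probability p = (e^0.1 − 0.95)/(1.3 − 0.95) = 0.1552/0.3500 = 0.4433
Terminal stock prices: S_uu = 236.6, S_ud = 172.9, S_dd = 126.3
Terminal payoffs (K − S): max(-88.6, 0) = 0, max(-24.9, 0) = 0, max(21.65, 0) = 21.65
Node u (S = 182): continuation = e^(−0.1)·[0.4433·0.0000 + 0.5567·0.0000] = 0.0000; exercise value = 0.0000 ≤ continuation, so V_u = 0.0000
Node d (S = 133): continuation = e^(−0.1)·[0.4433·0.0000 + 0.5567·21.6500] = 10.9047; exercise value = 15.0000 > continuation, so V_d = 15.0000 (exercise)
Node 0 (S = 140): continuation = e^(−0.1)·[0.4433·0.0000 + 0.5567·15.0000] = 7.5552; exercise value = 8.0000 > continuation, so V_0 = 8.0000 (exercise)

£8.00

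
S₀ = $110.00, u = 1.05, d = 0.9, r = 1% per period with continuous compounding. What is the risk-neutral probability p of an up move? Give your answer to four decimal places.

Risk-neutral probability p = (e^0.01 − 0.9)/(1.05 − 0.9) = 0.1101/0.1500 = 0.7337

p = 0.7337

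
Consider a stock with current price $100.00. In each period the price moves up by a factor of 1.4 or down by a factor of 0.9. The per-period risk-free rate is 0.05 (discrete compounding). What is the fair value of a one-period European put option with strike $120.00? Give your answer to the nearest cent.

Risk-neutral probability p = (1 + 0.05 − 0.9)/(1.4 − 0.9) = 0.1500/0.5000 = 0.3000
Terminal stock prices: S_u = 140, S_d = 90
Terminal payoffs (K − S): max(-20, 0) = 0, max(30, 0) = 30
Node 0 (S = 100): V_0 = 1/1.05·[0.3000·0.0000 + 0.7000·30.0000] = 20.0000

$20.00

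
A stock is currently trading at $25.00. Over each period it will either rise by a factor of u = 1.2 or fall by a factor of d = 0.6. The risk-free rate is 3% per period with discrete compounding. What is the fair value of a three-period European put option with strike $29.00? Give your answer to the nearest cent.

Risk-neutral probability p = (1 + 0.03 − 0.6)/(1.2 − 0.6) = 0.4300/0.6000 = 0.7167
Terminal stock prices: S_uuu = 43.2, S_uud = 21.6, S_udd = 10.8, S_ddd = 5.4
Terminal payoffs (K − S): max(-14.2, 0) = 0, max(7.4, 0) = 7.4, max(18.2, 0) = 18.2, max(23.6, 0) = 23.6
Node uu (S = 36): V_uu = 1/1.03·[0.7167·0.0000 + 0.2833·7.4000] = 2.0356
Node ud (S = 18): V_ud = 1/1.03·[0.7167·7.4000 + 0.2833·18.2000] = 10.1553
Node dd (S = 9): V_dd = 1/1.03·[0.7167·18.2000 + 0.2833·23.6000] = 19.1553
Node u (S = 30): V_u = 1/1.03·[0.7167·2.0356 + 0.2833·10.1553] = 4.2099
Node d (S = 15): V_d = 1/1.03·[0.7167·10.1553 + 0.2833·19.1553] = 12.3353
Node 0 (S = 25): V_0 = 1/1.03·[0.7167·4.2099 + 0.2833·12.3353] = 6.3224

$6.32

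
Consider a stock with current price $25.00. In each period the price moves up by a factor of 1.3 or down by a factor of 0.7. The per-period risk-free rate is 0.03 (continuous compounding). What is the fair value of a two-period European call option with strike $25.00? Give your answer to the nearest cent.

Risk-neutral probability p = (e^0.03 − 0.7)/(1.3 − 0.7) = 0.3305/0.6000 = 0.5508
Terminal stock prices: S_uu = 42.25, S_ud = 22.75, S_dd = 12.25
Terminal payoffs (S − K): max(17.25, 0) = 17.25, max(-2.25, 0) = 0, max(-12.75, 0) = 0
Node u (S = 32.5): V_u = e^(−0.03)·[0.5508·17.2500 + 0.4492·0.0000] = 9.2198
Node d (S = 17.5): V_d = e^(−0.03)·[0.5508·0.0000 + 0.4492·0.0000] = 0.0000
Node 0 (S = 25): V_0 = e^(−0.03)·[0.5508·9.2198 + 0.4492·0.0000] = 4.9278

$4.93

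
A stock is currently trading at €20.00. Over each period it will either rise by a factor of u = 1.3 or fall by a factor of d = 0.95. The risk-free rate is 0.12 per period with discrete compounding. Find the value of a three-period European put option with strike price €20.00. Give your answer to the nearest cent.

€0.28

Risk-neutral probability p = (1 + 0.12 − 0.95)/(1.3 − 0.95) = 0.1700/0.3500 = 0.4857
Terminal stock prices: S_uuu = 43.94, S_uud = 32.11, S_udd = 23.46, S_ddd = 17.15
Terminal payoffs (K − S): max(-23.94, 0) = 0, max(-12.11, 0) = 0, max(-3.465, 0) = 0, max(2.853, 0) = 2.853
Node uu (S = 33.8): V_uu = 1/1.12·[0.4857·0.0000 + 0.5143·0.0000] = 0.0000
Node ud (S = 24.7): V_ud = 1/1.12·[0.4857·0.0000 + 0.5143·0.0000] = 0.0000
Node dd (S = 18.05): V_dd = 1/1.12·[0.4857·0.0000 + 0.5143·2.8525] = 1.3098
Node u (S = 26): V_u = 1/1.12·[0.4857·0.0000 + 0.5143·0.0000] = 0.0000
Node d (S = 19): V_d = 1/1.12·[0.4857·0.0000 + 0.5143·1.3098] = 0.6014
Node 0 (S = 20): V_0 = 1/1.12·[0.4857·0.0000 + 0.5143·0.6014] = 0.2762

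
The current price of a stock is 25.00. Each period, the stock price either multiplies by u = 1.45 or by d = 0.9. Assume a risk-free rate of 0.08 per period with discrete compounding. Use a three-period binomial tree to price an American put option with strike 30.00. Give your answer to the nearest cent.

5.00

Risk-neutral probability p = (1 + 0.08 − 0.9)/(1.45 − 0.9) = 0.1800/0.5500 = 0.3273
Terminal stock prices: S_uuu = 76.22, S_uud = 47.31, S_udd = 29.36, S_ddd = 18.23
Terminal payoffs (K − S): max(-46.22, 0) = 0, max(-17.31, 0) = 0, max(0.6375, 0) = 0.6375, max(11.77, 0) = 11.77
Node uu (S = 52.56): continuation = 1/1.08·[0.3273·0.0000 + 0.6727·0.0000] = 0.0000; exercise value = 0.0000 ≤ continuation, so V_uu = 0.0000
Node ud (S = 32.62): continuation = 1/1.08·[0.3273·0.0000 + 0.6727·0.6375] = 0.3971; exercise value = 0.0000 ≤ continuation, so V_ud = 0.3971
Node dd (S = 20.25): continuation = 1/1.08·[0.3273·0.6375 + 0.6727·11.7750] = 7.5278; exercise value = 9.7500 > continuation, so V_dd = 9.7500 (exercise)
Node u (S = 36.25): continuation = 1/1.08·[0.3273·0.0000 + 0.6727·0.3971] = 0.2473; exercise value = 0.0000 ≤ continuation, so V_u = 0.2473
Node d (S = 22.5): continuation = 1/1.08·[0.3273·0.3971 + 0.6727·9.7500] = 6.1936; exercise value = 7.5000 > continuation, so V_d = 7.5000 (exercise)
Node 0 (S = 25): continuation = 1/1.08·[0.3273·0.2473 + 0.6727·7.5000] = 4.7467; exercise value = 5.0000 > continuation, so V_0 = 5.0000 (exercise)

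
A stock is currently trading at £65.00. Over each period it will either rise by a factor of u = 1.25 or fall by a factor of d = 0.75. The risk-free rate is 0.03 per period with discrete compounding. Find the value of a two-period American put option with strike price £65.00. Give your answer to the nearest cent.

£7.89

Risk-neutral probability p = (1 + 0.03 − 0.75)/(1.25 − 0.75) = 0.2800/0.5000 = 0.5600
Terminal stock prices: S_uu = 101.6, S_ud = 60.94, S_dd = 36.56
Terminal payoffs (K − S): max(-36.56, 0) = 0, max(4.062, 0) = 4.062, max(28.44, 0) = 28.44
Node u (S = 81.25): continuation = 1/1.03·[0.5600·0.0000 + 0.4400·4.0625] = 1.7354; exercise value = 0.0000 ≤ continuation, so V_u = 1.7354
Node d (S = 48.75): continuation = 1/1.03·[0.5600·4.0625 + 0.4400·28.4375] = 14.3568; exercise value = 16.2500 > continuation, so V_d = 16.2500 (exercise)
Node 0 (S = 65): continuation = 1/1.03·[0.5600·1.7354 + 0.4400·16.2500] = 7.8853; exercise value = 0.0000 ≤ continuation, so V_0 = 7.8853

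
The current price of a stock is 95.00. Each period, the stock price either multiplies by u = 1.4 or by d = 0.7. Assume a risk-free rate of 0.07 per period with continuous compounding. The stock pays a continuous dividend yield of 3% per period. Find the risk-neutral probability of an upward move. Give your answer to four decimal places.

Per-period risk-free factor R = e^0.07 = 1.0725; dividend-adjusted growth = e^(0.07−0.03) = 1.0408.
Risk-neutral probability p = (1.0408 − 0.7)/(1.4 − 0.7) = 0.3408/0.7000 = 0.4869

p = 0.4869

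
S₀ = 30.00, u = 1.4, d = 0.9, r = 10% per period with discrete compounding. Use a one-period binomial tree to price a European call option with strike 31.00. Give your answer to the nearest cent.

4.00

Risk-neutral probability p = (1 + 0.1 − 0.9)/(1.4 − 0.9) = 0.2000/0.5000 = 0.4000
Terminal stock prices: S_u = 42, S_d = 27
Terminal payoffs (S − K): max(11, 0) = 11, max(-4, 0) = 0
Node 0 (S = 30): V_0 = 1/1.1·[0.4000·11.0000 + 0.6000·0.0000] = 4.0000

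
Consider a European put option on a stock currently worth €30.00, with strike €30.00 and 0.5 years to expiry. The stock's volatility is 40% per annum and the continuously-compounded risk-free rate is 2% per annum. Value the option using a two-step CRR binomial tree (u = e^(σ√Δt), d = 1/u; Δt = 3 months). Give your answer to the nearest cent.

CRR parameters: u = e^(σ√Δt) = e^(0.4·√0.25) = 1.2214, d = 1/u = 0.8187
Per-period rate: rΔt = 0.02·0.25 = 0.005, so R = e^0.005 = 1.0050
Risk-neutral probability p = (e^0.005 − 0.8187)/(1.2214 − 0.8187) = 0.1863/0.4027 = 0.4626
Terminal stock prices: S_uu = 44.75, S_ud = 30, S_dd = 20.11
Terminal payoffs (K − S): max(-14.75, 0) = 0, max(0, 0) = 0, max(9.89, 0) = 9.89
Node u (S = 36.64): V_u = e^(−0.005)·[0.4626·0.0000 + 0.5374·0.0000] = 0.0000
Node d (S = 24.56): V_d = e^(−0.005)·[0.4626·0.0000 + 0.5374·9.8904] = 5.2885
Node 0 (S = 30): V_0 = e^(−0.005)·[0.4626·0.0000 + 0.5374·5.2885] = 2.8278

€2.83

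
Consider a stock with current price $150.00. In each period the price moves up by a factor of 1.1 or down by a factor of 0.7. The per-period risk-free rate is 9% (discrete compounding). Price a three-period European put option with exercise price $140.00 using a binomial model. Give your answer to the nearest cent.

Risk-neutral probability p = (1 + 0.09 − 0.7)/(1.1 − 0.7) = 0.3900/0.4000 = 0.9750
Terminal stock prices: S_uuu = 199.7, S_uud = 127.1, S_udd = 80.85, S_ddd = 51.45
Terminal payoffs (K − S): max(-59.65, 0) = 0, max(12.95, 0) = 12.95, max(59.15, 0) = 59.15, max(88.55, 0) = 88.55
Node uu (S = 181.5): V_uu = 1/1.09·[0.9750·0.0000 + 0.0250·12.9500] = 0.2970
Node ud (S = 115.5): V_ud = 1/1.09·[0.9750·12.9500 + 0.0250·59.1500] = 12.9404
Node dd (S = 73.5): V_dd = 1/1.09·[0.9750·59.1500 + 0.0250·88.5500] = 54.9404
Node u (S = 165): V_u = 1/1.09·[0.9750·0.2970 + 0.0250·12.9404] = 0.5625
Node d (S = 105): V_d = 1/1.09·[0.9750·12.9404 + 0.0250·54.9404] = 12.8352
Node 0 (S = 150): V_0 = 1/1.09·[0.9750·0.5625 + 0.0250·12.8352] = 0.7975

$0.80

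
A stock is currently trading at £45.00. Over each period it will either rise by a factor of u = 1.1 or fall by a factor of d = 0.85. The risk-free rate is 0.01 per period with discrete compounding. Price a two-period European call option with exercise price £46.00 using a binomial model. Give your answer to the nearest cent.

Risk-neutral probability p = (1 + 0.01 − 0.85)/(1.1 − 0.85) = 0.1600/0.2500 = 0.6400
Terminal stock prices: S_uu = 54.45, S_ud = 42.08, S_dd = 32.51
Terminal payoffs (S − K): max(8.45, 0) = 8.45, max(-3.925, 0) = 0, max(-13.49, 0) = 0
Node u (S = 49.5): V_u = 1/1.01·[0.6400·8.4500 + 0.3600·0.0000] = 5.3545
Node d (S = 38.25): V_d = 1/1.01·[0.6400·0.0000 + 0.3600·0.0000] = 0.0000
Node 0 (S = 45): V_0 = 1/1.01·[0.6400·5.3545 + 0.3600·0.0000] = 3.3929

£3.39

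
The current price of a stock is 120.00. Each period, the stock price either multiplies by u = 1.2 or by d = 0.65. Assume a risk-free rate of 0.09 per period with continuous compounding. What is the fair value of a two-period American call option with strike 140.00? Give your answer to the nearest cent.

17.87

Risk-neutral probability p = (e^0.09 − 0.65)/(1.2 − 0.65) = 0.4442/0.5500 = 0.8076
Terminal stock prices: S_uu = 172.8, S_ud = 93.6, S_dd = 50.7
Terminal payoffs (S − K): max(32.8, 0) = 32.8, max(-46.4, 0) = 0, max(-89.3, 0) = 0
Node u (S = 144): continuation = e^(−0.09)·[0.8076·32.8000 + 0.1924·0.0000] = 24.2091; exercise value = 4.0000 ≤ continuation, so V_u = 24.2091
Node d (S = 78): continuation = e^(−0.09)·[0.8076·0.0000 + 0.1924·0.0000] = 0.0000; exercise value = 0.0000 ≤ continuation, so V_d = 0.0000
Node 0 (S = 120): continuation = e^(−0.09)·[0.8076·24.2091 + 0.1924·0.0000] = 17.8683; exercise value = 0.0000 ≤ continuation, so V_0 = 17.8683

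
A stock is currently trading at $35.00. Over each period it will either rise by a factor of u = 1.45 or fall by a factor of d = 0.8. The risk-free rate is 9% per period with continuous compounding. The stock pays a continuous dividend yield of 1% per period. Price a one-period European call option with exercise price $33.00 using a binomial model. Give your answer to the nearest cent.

Per-period risk-free factor R = e^0.09 = 1.0942; dividend-adjusted growth = e^(0.09−0.01) = 1.0833.
Risk-neutral probability p = (1.0833 − 0.8)/(1.45 − 0.8) = 0.2833/0.6500 = 0.4358
Terminal stock prices: S_u = 50.75, S_d = 28
Terminal payoffs (S − K): max(17.75, 0) = 17.75, max(-5, 0) = 0
Node 0 (S = 35): V_0 = e^(−0.09)·[0.4358·17.7500 + 0.5642·0.0000] = 7.0701

$7.07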